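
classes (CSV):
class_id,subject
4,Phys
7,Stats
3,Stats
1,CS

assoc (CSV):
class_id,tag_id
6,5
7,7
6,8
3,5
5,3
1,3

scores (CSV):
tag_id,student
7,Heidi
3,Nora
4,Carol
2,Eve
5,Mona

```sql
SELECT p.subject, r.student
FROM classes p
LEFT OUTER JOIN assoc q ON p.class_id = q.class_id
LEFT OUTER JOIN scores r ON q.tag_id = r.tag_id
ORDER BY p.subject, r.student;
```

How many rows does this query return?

Joins associate left-to-right: classes LEFT JOIN assoc on class_id gives 4 intermediate row(s).
Then LEFT JOIN `scores r` on tag_id: each of those 4 rows is kept; rows whose q.tag_id has no match in r get NULL for r's columns.
Result: 4 row(s).

4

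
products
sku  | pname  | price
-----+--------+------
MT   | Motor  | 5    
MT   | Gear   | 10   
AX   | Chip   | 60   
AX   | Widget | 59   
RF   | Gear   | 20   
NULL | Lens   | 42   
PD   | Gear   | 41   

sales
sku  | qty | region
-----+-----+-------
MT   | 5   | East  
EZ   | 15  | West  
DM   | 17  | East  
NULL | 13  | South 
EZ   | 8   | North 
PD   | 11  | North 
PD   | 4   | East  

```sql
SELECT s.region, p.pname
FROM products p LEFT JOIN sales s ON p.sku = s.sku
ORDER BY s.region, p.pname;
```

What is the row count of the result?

LEFT JOIN keeps every row from `products`; unmatched rows get NULL for `sales`'s columns.
Matching on p.sku = s.sku. A NULL in a compared column never satisfies the condition.
- p (sku=MT) pairs with 1 row(s) of s.
- p (sku=MT) pairs with 1 row(s) of s.
- p (sku=AX) has no partner → padded with NULL.
- p (sku=AX) has no partner → padded with NULL.
- p (sku=RF) has no partner → padded with NULL.
- p (sku=NULL) has no partner → padded with NULL.
- p (sku=PD) pairs with 2 row(s) of s.
Total: 4 matched + 4 padded = 8 rows.

8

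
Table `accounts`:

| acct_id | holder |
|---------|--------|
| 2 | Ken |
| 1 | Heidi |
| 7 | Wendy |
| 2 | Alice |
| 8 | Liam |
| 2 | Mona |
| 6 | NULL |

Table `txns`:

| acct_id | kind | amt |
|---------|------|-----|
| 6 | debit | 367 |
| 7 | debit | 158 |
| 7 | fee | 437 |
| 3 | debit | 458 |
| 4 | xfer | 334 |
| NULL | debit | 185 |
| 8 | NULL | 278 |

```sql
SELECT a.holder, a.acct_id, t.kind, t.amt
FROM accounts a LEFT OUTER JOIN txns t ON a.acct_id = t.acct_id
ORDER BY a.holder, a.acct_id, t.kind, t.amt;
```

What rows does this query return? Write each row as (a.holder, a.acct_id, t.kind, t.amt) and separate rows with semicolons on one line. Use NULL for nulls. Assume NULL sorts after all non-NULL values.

LEFT JOIN keeps every row from `accounts`; unmatched rows get NULL for `txns`'s columns.
Matching on a.acct_id = t.acct_id. A NULL in a compared column never satisfies the condition.
- a row (acct_id=2): no match → kept, t columns NULL.
- a row (acct_id=1): no match → kept, t columns NULL.
- a row (acct_id=7): matches 2 t row(s) → 2 output row(s).
- a row (acct_id=2): no match → kept, t columns NULL.
- a row (acct_id=8): matches 1 t row(s) → 1 output row(s).
- a row (acct_id=2): no match → kept, t columns NULL.
- a row (acct_id=6): matches 1 t row(s) → 1 output row(s).
After projecting and ordering:
a.holder | a.acct_id | t.kind | t.amt
Alice | 2 | NULL | NULL
Heidi | 1 | NULL | NULL
Ken | 2 | NULL | NULL
Liam | 8 | NULL | 278
Mona | 2 | NULL | NULL
Wendy | 7 | debit | 158
Wendy | 7 | fee | 437
NULL | 6 | debit | 367

(Alice, 2, NULL, NULL); (Heidi, 1, NULL, NULL); (Ken, 2, NULL, NULL); (Liam, 8, NULL, 278); (Mona, 2, NULL, NULL); (Wendy, 7, debit, 158); (Wendy, 7, fee, 437); (NULL, 6, debit, 367)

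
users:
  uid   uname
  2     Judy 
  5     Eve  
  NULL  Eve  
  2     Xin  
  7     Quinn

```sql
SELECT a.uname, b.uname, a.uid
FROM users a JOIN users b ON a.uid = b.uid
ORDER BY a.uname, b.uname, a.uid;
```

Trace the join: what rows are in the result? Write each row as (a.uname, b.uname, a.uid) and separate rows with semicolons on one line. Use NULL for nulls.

(Eve, Eve, 5); (Judy, Judy, 2); (Judy, Xin, 2); (Quinn, Quinn, 7); (Xin, Judy, 2); (Xin, Xin, 2)

INNER JOIN keeps only pairs where the ON condition holds.
Matching on a.uid = b.uid. A NULL in a compared column never satisfies the condition.
- a[0] uid=2 → 2 match(es) in b → 2 row(s).
- a[1] uid=5 → 1 match(es) in b → 1 row(s).
- a[2] uid=NULL → no match; dropped.
- a[3] uid=2 → 2 match(es) in b → 2 row(s).
- a[4] uid=7 → 1 match(es) in b → 1 row(s).
After projecting and ordering:
a.uname | b.uname | a.uid
Eve | Eve | 5
Judy | Judy | 2
Judy | Xin | 2
Quinn | Quinn | 7
Xin | Judy | 2
Xin | Xin | 2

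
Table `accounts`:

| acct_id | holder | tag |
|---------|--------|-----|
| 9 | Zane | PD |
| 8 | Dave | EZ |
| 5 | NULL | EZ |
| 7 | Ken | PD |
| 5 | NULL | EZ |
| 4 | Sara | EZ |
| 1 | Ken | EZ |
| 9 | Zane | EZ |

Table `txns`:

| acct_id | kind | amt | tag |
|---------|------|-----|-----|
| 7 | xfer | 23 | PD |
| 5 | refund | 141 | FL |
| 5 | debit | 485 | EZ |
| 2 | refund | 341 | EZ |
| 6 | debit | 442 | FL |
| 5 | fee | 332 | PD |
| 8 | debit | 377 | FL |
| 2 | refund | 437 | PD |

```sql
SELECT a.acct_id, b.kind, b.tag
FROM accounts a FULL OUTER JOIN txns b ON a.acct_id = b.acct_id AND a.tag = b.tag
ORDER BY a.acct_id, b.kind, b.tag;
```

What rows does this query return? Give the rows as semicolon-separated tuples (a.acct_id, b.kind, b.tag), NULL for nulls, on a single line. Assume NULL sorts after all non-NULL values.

FULL OUTER JOIN keeps every row from both sides; unmatched rows get NULL for the other side's columns.
Matching on a.acct_id = b.acct_id AND a.tag = b.tag.
Matched pairs: 3; unmatched a rows kept: 5; unmatched b rows kept: 6.

(1, NULL, NULL); (4, NULL, NULL); (5, debit, EZ); (5, debit, EZ); (7, xfer, PD); (8, NULL, NULL); (9, NULL, NULL); (9, NULL, NULL); (NULL, debit, FL); (NULL, debit, FL); (NULL, fee, PD); (NULL, refund, EZ); (NULL, refund, FL); (NULL, refund, PD)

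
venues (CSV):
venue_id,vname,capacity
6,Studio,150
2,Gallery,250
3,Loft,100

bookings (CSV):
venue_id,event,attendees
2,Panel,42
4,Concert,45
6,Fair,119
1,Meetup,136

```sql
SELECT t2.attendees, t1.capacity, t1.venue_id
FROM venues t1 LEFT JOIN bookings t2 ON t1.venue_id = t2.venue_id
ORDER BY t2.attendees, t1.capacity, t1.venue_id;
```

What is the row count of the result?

3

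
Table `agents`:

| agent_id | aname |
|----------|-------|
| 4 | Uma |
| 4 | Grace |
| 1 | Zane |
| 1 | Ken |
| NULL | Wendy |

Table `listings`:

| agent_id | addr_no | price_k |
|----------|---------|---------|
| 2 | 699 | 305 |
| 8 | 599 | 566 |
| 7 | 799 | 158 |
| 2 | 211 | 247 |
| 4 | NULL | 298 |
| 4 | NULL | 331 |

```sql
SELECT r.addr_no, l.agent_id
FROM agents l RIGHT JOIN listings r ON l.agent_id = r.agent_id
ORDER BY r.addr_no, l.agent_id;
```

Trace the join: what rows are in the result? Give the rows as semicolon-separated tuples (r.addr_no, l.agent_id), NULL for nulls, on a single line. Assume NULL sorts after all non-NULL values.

RIGHT JOIN keeps every row from `listings`; unmatched rows get NULL for `agents`'s columns.
Matching on l.agent_id = r.agent_id. A NULL in a compared column never satisfies the condition.
Matched pairs: 4; unmatched r rows kept: 4.

(211, NULL); (599, NULL); (699, NULL); (799, NULL); (NULL, 4); (NULL, 4); (NULL, 4); (NULL, 4)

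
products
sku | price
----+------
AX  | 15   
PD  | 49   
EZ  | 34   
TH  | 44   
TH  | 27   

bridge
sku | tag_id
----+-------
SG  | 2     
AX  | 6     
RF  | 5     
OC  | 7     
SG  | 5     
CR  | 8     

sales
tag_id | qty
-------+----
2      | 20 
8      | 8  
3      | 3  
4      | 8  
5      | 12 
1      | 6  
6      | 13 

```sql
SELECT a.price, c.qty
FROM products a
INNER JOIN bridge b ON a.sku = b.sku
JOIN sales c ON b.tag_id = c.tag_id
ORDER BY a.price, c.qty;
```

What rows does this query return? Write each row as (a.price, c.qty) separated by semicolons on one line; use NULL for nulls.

(15, 13)

Joins associate left-to-right: products INNER JOIN bridge on sku gives 1 intermediate row(s).
Then INNER JOIN `sales c` on tag_id: keep only rows whose b.tag_id appears in c.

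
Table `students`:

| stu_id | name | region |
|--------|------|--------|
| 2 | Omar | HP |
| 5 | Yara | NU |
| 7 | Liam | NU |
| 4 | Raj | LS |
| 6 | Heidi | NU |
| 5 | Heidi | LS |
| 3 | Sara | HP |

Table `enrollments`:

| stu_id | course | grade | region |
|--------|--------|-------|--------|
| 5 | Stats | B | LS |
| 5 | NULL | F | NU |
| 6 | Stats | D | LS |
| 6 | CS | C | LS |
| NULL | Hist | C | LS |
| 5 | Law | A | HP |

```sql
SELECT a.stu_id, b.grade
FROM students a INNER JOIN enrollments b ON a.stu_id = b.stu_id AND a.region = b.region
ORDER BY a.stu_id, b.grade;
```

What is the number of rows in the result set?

INNER JOIN keeps only pairs where the ON condition holds.
Matching on a.stu_id = b.stu_id AND a.region = b.region. A NULL in a compared column never satisfies the condition.
- a row (stu_id=2, region=HP): no match → dropped.
- a row (stu_id=5, region=NU): matches 1 b row(s) → 1 output row(s).
- a row (stu_id=7, region=NU): no match → dropped.
- a row (stu_id=4, region=LS): no match → dropped.
- a row (stu_id=6, region=NU): no match → dropped.
- a row (stu_id=5, region=LS): matches 1 b row(s) → 1 output row(s).
- a row (stu_id=3, region=HP): no match → dropped.
Total: 2 rows.

2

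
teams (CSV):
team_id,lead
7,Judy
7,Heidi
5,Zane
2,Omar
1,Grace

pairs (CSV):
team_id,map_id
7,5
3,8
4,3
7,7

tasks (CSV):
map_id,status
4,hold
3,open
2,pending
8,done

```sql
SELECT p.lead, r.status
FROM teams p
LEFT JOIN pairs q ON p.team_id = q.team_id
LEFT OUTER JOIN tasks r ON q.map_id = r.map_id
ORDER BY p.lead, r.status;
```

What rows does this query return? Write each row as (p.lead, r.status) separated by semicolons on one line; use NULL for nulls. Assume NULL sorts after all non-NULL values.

(Grace, NULL); (Heidi, NULL); (Heidi, NULL); (Judy, NULL); (Judy, NULL); (Omar, NULL); (Zane, NULL)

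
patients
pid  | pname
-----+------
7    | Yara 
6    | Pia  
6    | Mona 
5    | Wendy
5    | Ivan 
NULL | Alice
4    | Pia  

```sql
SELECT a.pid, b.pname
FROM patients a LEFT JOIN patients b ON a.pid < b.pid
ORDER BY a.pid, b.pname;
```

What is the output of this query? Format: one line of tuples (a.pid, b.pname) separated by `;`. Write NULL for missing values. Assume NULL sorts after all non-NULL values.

LEFT JOIN keeps every row from `patients a`; unmatched rows get NULL for `patients b`'s columns.
Matching on a.pid < b.pid. A NULL in a compared column never satisfies the condition.
- pid=7: no b row matches, row kept with b columns NULL.
- pid=6: 1 matching b row(s), so 1 row(s) emitted.
- pid=6: 1 matching b row(s), so 1 row(s) emitted.
- pid=5: 3 matching b row(s), so 3 row(s) emitted.
- pid=5: 3 matching b row(s), so 3 row(s) emitted.
- pid=NULL: no b row matches, row kept with b columns NULL.
- pid=4: 5 matching b row(s), so 5 row(s) emitted.

(4, Ivan); (4, Mona); (4, Pia); (4, Wendy); (4, Yara); (5, Mona); (5, Mona); (5, Pia); (5, Pia); (5, Yara); (5, Yara); (6, Yara); (6, Yara); (7, NULL); (NULL, NULL)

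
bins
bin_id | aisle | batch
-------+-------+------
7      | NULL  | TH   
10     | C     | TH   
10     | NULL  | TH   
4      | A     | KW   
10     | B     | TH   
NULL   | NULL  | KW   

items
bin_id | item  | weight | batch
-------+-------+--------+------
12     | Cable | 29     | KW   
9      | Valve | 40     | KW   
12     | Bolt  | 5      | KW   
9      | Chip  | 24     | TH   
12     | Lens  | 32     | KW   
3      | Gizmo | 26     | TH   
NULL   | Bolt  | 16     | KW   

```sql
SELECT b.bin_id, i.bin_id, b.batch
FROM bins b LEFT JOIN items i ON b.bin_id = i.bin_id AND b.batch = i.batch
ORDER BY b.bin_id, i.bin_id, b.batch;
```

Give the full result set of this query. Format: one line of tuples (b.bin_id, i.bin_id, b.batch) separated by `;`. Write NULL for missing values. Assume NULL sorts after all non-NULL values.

LEFT JOIN keeps every row from `bins`; unmatched rows get NULL for `items`'s columns.
Matching on b.bin_id = i.bin_id AND b.batch = i.batch. A NULL in a compared column never satisfies the condition.
- b row (bin_id=7, batch=TH): no match → kept, i columns NULL.
- b row (bin_id=10, batch=TH): no match → kept, i columns NULL.
- b row (bin_id=10, batch=TH): no match → kept, i columns NULL.
- b row (bin_id=4, batch=KW): no match → kept, i columns NULL.
- b row (bin_id=10, batch=TH): no match → kept, i columns NULL.
- b row (bin_id=NULL, batch=KW): no match → kept, i columns NULL.
After projecting and ordering:
b.bin_id | i.bin_id | b.batch
4 | NULL | KW
7 | NULL | TH
10 | NULL | TH
10 | NULL | TH
10 | NULL | TH
NULL | NULL | KW

(4, NULL, KW); (7, NULL, TH); (10, NULL, TH); (10, NULL, TH); (10, NULL, TH); (NULL, NULL, KW)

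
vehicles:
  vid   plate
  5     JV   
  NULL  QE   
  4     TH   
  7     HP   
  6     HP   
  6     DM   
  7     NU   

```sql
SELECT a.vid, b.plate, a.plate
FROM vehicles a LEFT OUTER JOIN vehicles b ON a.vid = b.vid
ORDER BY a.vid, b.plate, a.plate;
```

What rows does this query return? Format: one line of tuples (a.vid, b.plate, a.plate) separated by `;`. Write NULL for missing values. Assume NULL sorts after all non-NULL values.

(4, TH, TH); (5, JV, JV); (6, DM, DM); (6, DM, HP); (6, HP, DM); (6, HP, HP); (7, HP, HP); (7, HP, NU); (7, NU, HP); (7, NU, NU); (NULL, NULL, QE)

LEFT JOIN keeps every row from `vehicles a`; unmatched rows get NULL for `vehicles b`'s columns.
Matching on a.vid = b.vid. A NULL in a compared column never satisfies the condition.
- vid=5: 1 matching b row(s), so 1 row(s) emitted.
- vid=NULL: no b row matches, row kept with b columns NULL.
- vid=4: 1 matching b row(s), so 1 row(s) emitted.
- vid=7: 2 matching b row(s), so 2 row(s) emitted.
- vid=6: 2 matching b row(s), so 2 row(s) emitted.
- vid=6: 2 matching b row(s), so 2 row(s) emitted.
- vid=7: 2 matching b row(s), so 2 row(s) emitted.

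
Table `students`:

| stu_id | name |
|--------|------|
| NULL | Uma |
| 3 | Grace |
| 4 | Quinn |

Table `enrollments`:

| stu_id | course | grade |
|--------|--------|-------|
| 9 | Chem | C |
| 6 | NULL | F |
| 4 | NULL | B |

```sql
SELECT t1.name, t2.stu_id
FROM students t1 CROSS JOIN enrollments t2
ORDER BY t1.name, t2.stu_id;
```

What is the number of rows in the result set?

9

CROSS JOIN pairs every row of `students` with every row of `enrollments`: 3 × 3 = 9 rows.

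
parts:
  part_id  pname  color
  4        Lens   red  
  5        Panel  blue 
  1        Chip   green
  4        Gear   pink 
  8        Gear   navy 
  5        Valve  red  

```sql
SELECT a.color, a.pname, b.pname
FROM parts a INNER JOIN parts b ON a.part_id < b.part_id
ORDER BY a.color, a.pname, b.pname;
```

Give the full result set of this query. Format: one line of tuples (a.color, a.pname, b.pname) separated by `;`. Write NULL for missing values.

INNER JOIN keeps only pairs where the ON condition holds.
Matching on a.part_id < b.part_id.
- a[0] part_id=4 → 3 match(es) in b → 3 row(s).
- a[1] part_id=5 → 1 match(es) in b → 1 row(s).
- a[2] part_id=1 → 5 match(es) in b → 5 row(s).
- a[3] part_id=4 → 3 match(es) in b → 3 row(s).
- a[4] part_id=8 → no match; dropped.
- a[5] part_id=5 → 1 match(es) in b → 1 row(s).

(blue, Panel, Gear); (green, Chip, Gear); (green, Chip, Gear); (green, Chip, Lens); (green, Chip, Panel); (green, Chip, Valve); (pink, Gear, Gear); (pink, Gear, Panel); (pink, Gear, Valve); (red, Lens, Gear); (red, Lens, Panel); (red, Lens, Valve); (red, Valve, Gear)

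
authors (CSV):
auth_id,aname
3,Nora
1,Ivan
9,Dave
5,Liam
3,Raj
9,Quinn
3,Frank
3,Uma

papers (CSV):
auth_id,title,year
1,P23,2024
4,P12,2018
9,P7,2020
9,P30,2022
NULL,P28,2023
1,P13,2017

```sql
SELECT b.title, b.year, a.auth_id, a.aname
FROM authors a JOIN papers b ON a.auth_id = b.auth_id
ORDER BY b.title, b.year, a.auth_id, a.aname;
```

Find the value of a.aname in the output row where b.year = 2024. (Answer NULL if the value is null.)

INNER JOIN keeps only pairs where the ON condition holds.
Matching on a.auth_id = b.auth_id. A NULL in a compared column never satisfies the condition.
Matched pairs: 6.

Ivan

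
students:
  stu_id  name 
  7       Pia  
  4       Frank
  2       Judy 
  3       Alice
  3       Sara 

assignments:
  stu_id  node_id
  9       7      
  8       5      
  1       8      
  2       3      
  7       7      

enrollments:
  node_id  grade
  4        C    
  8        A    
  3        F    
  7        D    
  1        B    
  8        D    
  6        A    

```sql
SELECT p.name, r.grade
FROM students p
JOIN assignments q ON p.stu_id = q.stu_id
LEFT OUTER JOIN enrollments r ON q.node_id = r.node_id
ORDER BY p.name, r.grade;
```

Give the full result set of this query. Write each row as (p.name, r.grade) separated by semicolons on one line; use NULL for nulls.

(Judy, F); (Pia, D)

Joins associate left-to-right: students INNER JOIN assignments on stu_id gives 2 intermediate row(s).
Then LEFT JOIN `enrollments r` on node_id: each of those 2 rows is kept; rows whose q.node_id has no match in r get NULL for r's columns.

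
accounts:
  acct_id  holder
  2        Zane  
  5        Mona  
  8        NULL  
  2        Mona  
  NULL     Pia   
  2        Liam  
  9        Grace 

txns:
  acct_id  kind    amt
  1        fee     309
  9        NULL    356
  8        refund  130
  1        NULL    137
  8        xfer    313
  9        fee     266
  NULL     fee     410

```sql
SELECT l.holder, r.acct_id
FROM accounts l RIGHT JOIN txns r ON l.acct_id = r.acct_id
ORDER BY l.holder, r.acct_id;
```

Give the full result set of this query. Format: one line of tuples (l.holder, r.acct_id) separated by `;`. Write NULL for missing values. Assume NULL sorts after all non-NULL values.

RIGHT JOIN keeps every row from `txns`; unmatched rows get NULL for `accounts`'s columns.
Matching on l.acct_id = r.acct_id. A NULL in a compared column never satisfies the condition.
- l[0] acct_id=2 → no match.
- l[1] acct_id=5 → no match.
- l[2] acct_id=8 → 2 match(es) in r → 2 row(s).
- l[3] acct_id=2 → no match.
- l[4] acct_id=NULL → no match.
- l[5] acct_id=2 → no match.
- l[6] acct_id=9 → 2 match(es) in r → 2 row(s).
- plus 3 unmatched r row(s), each kept with NULL l columns.
After projecting and ordering:
l.holder | r.acct_id
Grace | 9
Grace | 9
NULL | 1
NULL | 1
NULL | 8
NULL | 8
NULL | NULL

(Grace, 9); (Grace, 9); (NULL, 1); (NULL, 1); (NULL, 8); (NULL, 8); (NULL, NULL)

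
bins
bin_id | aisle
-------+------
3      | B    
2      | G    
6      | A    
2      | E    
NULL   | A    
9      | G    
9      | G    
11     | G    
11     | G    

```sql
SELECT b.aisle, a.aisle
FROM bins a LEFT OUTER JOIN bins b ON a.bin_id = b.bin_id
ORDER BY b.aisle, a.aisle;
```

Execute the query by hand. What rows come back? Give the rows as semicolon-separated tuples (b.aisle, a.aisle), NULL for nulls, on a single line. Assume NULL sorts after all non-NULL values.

(A, A); (B, B); (E, E); (E, G); (G, E); (G, G); (G, G); (G, G); (G, G); (G, G); (G, G); (G, G); (G, G); (G, G); (NULL, A)

LEFT JOIN keeps every row from `bins a`; unmatched rows get NULL for `bins b`'s columns.
Matching on a.bin_id = b.bin_id. A NULL in a compared column never satisfies the condition.
Matched pairs: 14; unmatched a rows kept: 1.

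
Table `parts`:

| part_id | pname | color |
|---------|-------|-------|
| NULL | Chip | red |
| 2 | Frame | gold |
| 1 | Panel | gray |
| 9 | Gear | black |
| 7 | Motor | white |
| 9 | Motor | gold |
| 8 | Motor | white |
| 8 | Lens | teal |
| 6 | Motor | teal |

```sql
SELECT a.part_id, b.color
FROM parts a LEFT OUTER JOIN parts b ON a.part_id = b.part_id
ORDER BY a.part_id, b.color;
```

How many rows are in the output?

LEFT JOIN keeps every row from `parts a`; unmatched rows get NULL for `parts b`'s columns.
Matching on a.part_id = b.part_id. A NULL in a compared column never satisfies the condition.
- a row (part_id=NULL): no match → kept, b columns NULL.
- a row (part_id=2): matches 1 b row(s) → 1 output row(s).
- a row (part_id=1): matches 1 b row(s) → 1 output row(s).
- a row (part_id=9): matches 2 b row(s) → 2 output row(s).
- a row (part_id=7): matches 1 b row(s) → 1 output row(s).
- a row (part_id=9): matches 2 b row(s) → 2 output row(s).
- a row (part_id=8): matches 2 b row(s) → 2 output row(s).
- a row (part_id=8): matches 2 b row(s) → 2 output row(s).
- a row (part_id=6): matches 1 b row(s) → 1 output row(s).
Total: 12 matched + 1 padded = 13 rows.

13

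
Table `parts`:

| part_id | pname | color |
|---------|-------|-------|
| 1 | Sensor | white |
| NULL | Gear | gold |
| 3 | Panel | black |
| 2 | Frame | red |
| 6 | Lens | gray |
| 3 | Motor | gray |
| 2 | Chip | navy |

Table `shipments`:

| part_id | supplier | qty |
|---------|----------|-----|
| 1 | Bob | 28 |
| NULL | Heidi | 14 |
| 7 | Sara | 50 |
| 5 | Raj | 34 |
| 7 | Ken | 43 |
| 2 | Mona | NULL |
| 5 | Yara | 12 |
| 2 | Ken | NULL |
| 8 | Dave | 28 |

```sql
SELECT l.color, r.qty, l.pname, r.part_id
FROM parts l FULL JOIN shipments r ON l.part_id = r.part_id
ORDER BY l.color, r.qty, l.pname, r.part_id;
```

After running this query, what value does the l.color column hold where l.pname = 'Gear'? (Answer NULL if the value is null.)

gold

FULL OUTER JOIN keeps every row from both sides; unmatched rows get NULL for the other side's columns.
Matching on l.part_id = r.part_id. A NULL in a compared column never satisfies the condition.
- part_id=1: 1 matching r row(s), so 1 row(s) emitted.
- part_id=NULL: no r row matches, row kept with r columns NULL.
- part_id=3: no r row matches, row kept with r columns NULL.
- part_id=2: 2 matching r row(s), so 2 row(s) emitted.
- part_id=6: no r row matches, row kept with r columns NULL.
- part_id=3: no r row matches, row kept with r columns NULL.
- part_id=2: 2 matching r row(s), so 2 row(s) emitted.
- plus 6 unmatched r row(s), each kept with NULL l columns.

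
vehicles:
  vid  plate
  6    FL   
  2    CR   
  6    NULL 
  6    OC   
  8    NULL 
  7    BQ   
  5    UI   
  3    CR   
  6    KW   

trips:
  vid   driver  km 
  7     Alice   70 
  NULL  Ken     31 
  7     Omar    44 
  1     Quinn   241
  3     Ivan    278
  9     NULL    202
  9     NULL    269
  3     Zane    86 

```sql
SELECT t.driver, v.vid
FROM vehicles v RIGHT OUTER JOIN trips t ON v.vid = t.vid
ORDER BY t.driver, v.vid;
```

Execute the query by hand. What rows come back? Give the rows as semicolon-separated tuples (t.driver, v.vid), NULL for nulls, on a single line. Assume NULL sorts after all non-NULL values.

(Alice, 7); (Ivan, 3); (Ken, NULL); (Omar, 7); (Quinn, NULL); (Zane, 3); (NULL, NULL); (NULL, NULL)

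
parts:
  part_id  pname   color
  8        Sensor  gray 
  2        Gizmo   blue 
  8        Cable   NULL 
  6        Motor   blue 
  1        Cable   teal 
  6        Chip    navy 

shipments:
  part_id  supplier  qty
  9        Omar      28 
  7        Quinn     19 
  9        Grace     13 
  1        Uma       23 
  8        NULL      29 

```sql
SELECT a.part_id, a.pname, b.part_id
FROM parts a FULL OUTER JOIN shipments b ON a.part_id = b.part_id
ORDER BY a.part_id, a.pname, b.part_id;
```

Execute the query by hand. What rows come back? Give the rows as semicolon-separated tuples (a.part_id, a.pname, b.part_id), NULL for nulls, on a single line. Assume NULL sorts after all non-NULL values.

(1, Cable, 1); (2, Gizmo, NULL); (6, Chip, NULL); (6, Motor, NULL); (8, Cable, 8); (8, Sensor, 8); (NULL, NULL, 7); (NULL, NULL, 9); (NULL, NULL, 9)

FULL OUTER JOIN keeps every row from both sides; unmatched rows get NULL for the other side's columns.
Matching on a.part_id = b.part_id.
- a row (part_id=8): matches 1 b row(s) → 1 output row(s).
- a row (part_id=2): no match → kept, b columns NULL.
- a row (part_id=8): matches 1 b row(s) → 1 output row(s).
- a row (part_id=6): no match → kept, b columns NULL.
- a row (part_id=1): matches 1 b row(s) → 1 output row(s).
- a row (part_id=6): no match → kept, b columns NULL.
- plus 3 unmatched b row(s), each kept with NULL a columns.
After projecting and ordering:
a.part_id | a.pname | b.part_id
1 | Cable | 1
2 | Gizmo | NULL
6 | Chip | NULL
6 | Motor | NULL
8 | Cable | 8
8 | Sensor | 8
NULL | NULL | 7
NULL | NULL | 9
NULL | NULL | 9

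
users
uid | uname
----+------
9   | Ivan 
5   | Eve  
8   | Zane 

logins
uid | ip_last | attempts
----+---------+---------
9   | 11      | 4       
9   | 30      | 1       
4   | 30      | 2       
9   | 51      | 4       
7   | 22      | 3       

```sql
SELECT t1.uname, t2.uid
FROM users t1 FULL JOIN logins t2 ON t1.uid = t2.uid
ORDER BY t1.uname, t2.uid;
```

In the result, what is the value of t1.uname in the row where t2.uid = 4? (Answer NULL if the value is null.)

FULL OUTER JOIN keeps every row from both sides; unmatched rows get NULL for the other side's columns.
Matching on t1.uid = t2.uid.
- t1[0] uid=9 → 3 match(es) in t2 → 3 row(s).
- t1[1] uid=5 → no match; kept with NULLs on the t2 side.
- t1[2] uid=8 → no match; kept with NULLs on the t2 side.
- 2 t2 row(s) had no t1 match → kept, t1 columns NULL.

NULL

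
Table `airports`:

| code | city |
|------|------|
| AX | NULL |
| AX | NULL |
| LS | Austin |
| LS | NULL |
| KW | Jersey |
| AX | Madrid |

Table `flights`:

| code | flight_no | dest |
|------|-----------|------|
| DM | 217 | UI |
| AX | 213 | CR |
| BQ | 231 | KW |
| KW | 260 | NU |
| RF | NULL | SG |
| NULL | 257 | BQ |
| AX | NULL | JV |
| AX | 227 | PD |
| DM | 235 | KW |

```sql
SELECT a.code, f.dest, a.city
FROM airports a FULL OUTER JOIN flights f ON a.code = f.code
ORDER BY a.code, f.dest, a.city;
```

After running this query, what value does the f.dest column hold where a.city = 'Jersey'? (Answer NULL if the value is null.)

NU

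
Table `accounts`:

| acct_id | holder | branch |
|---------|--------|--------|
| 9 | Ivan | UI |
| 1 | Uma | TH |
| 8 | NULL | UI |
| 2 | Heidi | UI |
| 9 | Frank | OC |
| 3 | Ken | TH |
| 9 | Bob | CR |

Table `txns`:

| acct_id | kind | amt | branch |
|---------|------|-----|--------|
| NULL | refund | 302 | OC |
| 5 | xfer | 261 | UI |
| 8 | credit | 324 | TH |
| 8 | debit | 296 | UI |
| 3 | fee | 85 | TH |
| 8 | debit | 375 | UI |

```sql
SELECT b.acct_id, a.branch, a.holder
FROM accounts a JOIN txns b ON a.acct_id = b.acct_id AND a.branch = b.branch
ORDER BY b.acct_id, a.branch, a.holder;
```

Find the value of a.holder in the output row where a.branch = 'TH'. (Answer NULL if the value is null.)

INNER JOIN keeps only pairs where the ON condition holds.
Matching on a.acct_id = b.acct_id AND a.branch = b.branch. A NULL in a compared column never satisfies the condition.
- acct_id=9, branch=UI: no matching b row, dropped.
- acct_id=1, branch=TH: no matching b row, dropped.
- acct_id=8, branch=UI: 2 matching b row(s), so 2 row(s) emitted.
- acct_id=2, branch=UI: no matching b row, dropped.
- acct_id=9, branch=OC: no matching b row, dropped.
- acct_id=3, branch=TH: 1 matching b row(s), so 1 row(s) emitted.
- acct_id=9, branch=CR: no matching b row, dropped.

Ken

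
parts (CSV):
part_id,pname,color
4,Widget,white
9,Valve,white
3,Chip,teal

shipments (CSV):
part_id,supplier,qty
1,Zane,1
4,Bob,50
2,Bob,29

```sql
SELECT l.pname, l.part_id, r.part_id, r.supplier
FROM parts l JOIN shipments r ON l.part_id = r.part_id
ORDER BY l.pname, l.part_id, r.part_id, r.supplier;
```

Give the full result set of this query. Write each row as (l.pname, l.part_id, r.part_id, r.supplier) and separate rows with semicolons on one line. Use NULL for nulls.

(Widget, 4, 4, Bob)

INNER JOIN keeps only pairs where the ON condition holds.
Matching on l.part_id = r.part_id.
- l[0] part_id=4 → 1 match(es) in r → 1 row(s).
- l[1] part_id=9 → no match; dropped.
- l[2] part_id=3 → no match; dropped.
After projecting and ordering:
l.pname | l.part_id | r.part_id | r.supplier
Widget | 4 | 4 | Bob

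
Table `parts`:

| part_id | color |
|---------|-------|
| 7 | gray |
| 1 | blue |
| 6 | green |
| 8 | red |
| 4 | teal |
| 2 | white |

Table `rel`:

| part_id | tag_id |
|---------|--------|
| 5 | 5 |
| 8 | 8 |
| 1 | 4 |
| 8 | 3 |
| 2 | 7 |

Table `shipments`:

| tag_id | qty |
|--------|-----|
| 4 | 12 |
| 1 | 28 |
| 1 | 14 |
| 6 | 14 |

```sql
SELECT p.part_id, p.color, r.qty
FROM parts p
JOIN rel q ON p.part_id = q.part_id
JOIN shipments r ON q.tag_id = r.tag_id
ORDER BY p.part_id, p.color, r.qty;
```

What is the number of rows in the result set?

1

Joins associate left-to-right: parts INNER JOIN rel on part_id gives 4 intermediate row(s).
Then INNER JOIN `shipments r` on tag_id: keep only rows whose q.tag_id appears in r.
Result: 1 row(s).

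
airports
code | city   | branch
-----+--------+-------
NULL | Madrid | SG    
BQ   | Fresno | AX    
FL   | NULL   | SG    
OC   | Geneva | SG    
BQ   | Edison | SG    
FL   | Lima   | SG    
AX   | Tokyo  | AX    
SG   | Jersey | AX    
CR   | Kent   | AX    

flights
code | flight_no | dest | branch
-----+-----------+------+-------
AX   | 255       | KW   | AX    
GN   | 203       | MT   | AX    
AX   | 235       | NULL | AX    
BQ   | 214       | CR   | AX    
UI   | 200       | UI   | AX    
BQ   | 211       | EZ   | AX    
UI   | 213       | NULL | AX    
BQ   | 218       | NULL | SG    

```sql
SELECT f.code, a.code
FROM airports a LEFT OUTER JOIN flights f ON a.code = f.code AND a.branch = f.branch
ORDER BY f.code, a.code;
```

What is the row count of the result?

11

LEFT JOIN keeps every row from `airports`; unmatched rows get NULL for `flights`'s columns.
Matching on a.code = f.code AND a.branch = f.branch. A NULL in a compared column never satisfies the condition.
- code=NULL, branch=SG: no f row matches, row kept with f columns NULL.
- code=BQ, branch=AX: 2 matching f row(s), so 2 row(s) emitted.
- code=FL, branch=SG: no f row matches, row kept with f columns NULL.
- code=OC, branch=SG: no f row matches, row kept with f columns NULL.
- code=BQ, branch=SG: 1 matching f row(s), so 1 row(s) emitted.
- code=FL, branch=SG: no f row matches, row kept with f columns NULL.
- code=AX, branch=AX: 2 matching f row(s), so 2 row(s) emitted.
- code=SG, branch=AX: no f row matches, row kept with f columns NULL.
- code=CR, branch=AX: no f row matches, row kept with f columns NULL.
Total: 5 matched + 6 padded = 11 rows.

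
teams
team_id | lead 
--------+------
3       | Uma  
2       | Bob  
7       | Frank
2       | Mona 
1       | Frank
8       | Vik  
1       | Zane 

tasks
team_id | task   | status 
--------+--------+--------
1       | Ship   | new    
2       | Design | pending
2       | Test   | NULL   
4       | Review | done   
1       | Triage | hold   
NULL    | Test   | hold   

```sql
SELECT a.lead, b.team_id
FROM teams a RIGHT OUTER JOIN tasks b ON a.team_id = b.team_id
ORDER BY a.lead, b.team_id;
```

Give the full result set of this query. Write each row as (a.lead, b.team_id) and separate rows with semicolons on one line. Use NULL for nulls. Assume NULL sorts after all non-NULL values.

(Bob, 2); (Bob, 2); (Frank, 1); (Frank, 1); (Mona, 2); (Mona, 2); (Zane, 1); (Zane, 1); (NULL, 4); (NULL, NULL)

RIGHT JOIN keeps every row from `tasks`; unmatched rows get NULL for `teams`'s columns.
Matching on a.team_id = b.team_id. A NULL in a compared column never satisfies the condition.
- team_id=3: no matching b row.
- team_id=2: 2 matching b row(s), so 2 row(s) emitted.
- team_id=7: no matching b row.
- team_id=2: 2 matching b row(s), so 2 row(s) emitted.
- team_id=1: 2 matching b row(s), so 2 row(s) emitted.
- team_id=8: no matching b row.
- team_id=1: 2 matching b row(s), so 2 row(s) emitted.
- 2 row(s) from b found no a partner → padded with NULL.
After projecting and ordering:
a.lead | b.team_id
Bob | 2
Bob | 2
Frank | 1
Frank | 1
Mona | 2
Mona | 2
Zane | 1
Zane | 1
NULL | 4
NULL | NULL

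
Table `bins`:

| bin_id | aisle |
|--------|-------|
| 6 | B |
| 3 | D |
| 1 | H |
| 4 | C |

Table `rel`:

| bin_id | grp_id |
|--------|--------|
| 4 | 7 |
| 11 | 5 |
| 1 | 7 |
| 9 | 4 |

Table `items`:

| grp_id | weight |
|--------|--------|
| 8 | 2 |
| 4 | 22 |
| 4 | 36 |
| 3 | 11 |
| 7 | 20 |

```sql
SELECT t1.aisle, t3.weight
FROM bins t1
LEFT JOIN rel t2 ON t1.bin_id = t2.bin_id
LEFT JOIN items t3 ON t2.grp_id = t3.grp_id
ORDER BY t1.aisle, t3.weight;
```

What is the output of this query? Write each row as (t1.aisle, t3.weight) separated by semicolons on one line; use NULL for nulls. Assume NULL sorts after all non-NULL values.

Evaluate left to right. First `bins t1 LEFT JOIN rel t2` on bin_id: 4 row(s).
Then LEFT JOIN `items t3` on grp_id: each of those 4 rows is kept; rows whose t2.grp_id has no match in t3 get NULL for t3's columns.

(B, NULL); (C, 20); (D, NULL); (H, 20)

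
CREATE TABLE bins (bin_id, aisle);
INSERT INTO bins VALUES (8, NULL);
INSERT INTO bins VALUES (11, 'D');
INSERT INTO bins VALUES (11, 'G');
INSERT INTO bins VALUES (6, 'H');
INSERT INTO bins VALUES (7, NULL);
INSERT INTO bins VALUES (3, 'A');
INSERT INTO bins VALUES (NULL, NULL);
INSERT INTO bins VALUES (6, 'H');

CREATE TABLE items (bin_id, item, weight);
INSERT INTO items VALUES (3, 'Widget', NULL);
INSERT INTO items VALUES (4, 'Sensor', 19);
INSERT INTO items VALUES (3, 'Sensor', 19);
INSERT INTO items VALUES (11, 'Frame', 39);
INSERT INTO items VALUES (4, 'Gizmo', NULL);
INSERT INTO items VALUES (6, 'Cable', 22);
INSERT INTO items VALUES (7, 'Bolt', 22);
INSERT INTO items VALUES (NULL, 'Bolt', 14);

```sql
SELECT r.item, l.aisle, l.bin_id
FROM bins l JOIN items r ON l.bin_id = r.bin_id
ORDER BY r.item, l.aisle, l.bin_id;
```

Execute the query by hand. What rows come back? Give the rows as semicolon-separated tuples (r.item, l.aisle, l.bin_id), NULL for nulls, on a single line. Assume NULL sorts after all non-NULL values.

(Bolt, NULL, 7); (Cable, H, 6); (Cable, H, 6); (Frame, D, 11); (Frame, G, 11); (Sensor, A, 3); (Widget, A, 3)

INNER JOIN keeps only pairs where the ON condition holds.
Matching on l.bin_id = r.bin_id. A NULL in a compared column never satisfies the condition.
- l row (bin_id=8): no match → dropped.
- l row (bin_id=11): matches 1 r row(s) → 1 output row(s).
- l row (bin_id=11): matches 1 r row(s) → 1 output row(s).
- l row (bin_id=6): matches 1 r row(s) → 1 output row(s).
- l row (bin_id=7): matches 1 r row(s) → 1 output row(s).
- l row (bin_id=3): matches 2 r row(s) → 2 output row(s).
- l row (bin_id=NULL): no match → dropped.
- l row (bin_id=6): matches 1 r row(s) → 1 output row(s).
After projecting and ordering:
r.item | l.aisle | l.bin_id
Bolt | NULL | 7
Cable | H | 6
Cable | H | 6
Frame | D | 11
Frame | G | 11
Sensor | A | 3
Widget | A | 3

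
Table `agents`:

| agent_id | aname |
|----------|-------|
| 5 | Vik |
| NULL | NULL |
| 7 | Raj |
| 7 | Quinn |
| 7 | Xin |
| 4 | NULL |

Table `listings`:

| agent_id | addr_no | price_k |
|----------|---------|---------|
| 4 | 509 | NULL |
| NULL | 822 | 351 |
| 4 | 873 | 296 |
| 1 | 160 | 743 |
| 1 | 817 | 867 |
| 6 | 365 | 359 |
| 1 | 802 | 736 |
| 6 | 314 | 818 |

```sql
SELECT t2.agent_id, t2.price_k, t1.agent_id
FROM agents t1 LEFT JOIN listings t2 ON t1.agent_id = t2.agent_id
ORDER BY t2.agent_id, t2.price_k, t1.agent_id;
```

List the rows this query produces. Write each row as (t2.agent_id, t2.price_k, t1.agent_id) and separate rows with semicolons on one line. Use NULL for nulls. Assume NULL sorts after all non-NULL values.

(4, 296, 4); (4, NULL, 4); (NULL, NULL, 5); (NULL, NULL, 7); (NULL, NULL, 7); (NULL, NULL, 7); (NULL, NULL, NULL)

LEFT JOIN keeps every row from `agents`; unmatched rows get NULL for `listings`'s columns.
Matching on t1.agent_id = t2.agent_id. A NULL in a compared column never satisfies the condition.
Matched pairs: 2; unmatched t1 rows kept: 5.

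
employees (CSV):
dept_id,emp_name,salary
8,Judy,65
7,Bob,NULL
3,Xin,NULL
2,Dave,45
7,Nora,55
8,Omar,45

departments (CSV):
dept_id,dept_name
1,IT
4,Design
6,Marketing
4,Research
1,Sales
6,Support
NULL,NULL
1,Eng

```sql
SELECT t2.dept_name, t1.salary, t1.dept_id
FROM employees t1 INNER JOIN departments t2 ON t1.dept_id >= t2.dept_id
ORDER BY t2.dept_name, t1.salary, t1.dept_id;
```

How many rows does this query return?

34

INNER JOIN keeps only pairs where the ON condition holds.
Matching on t1.dept_id >= t2.dept_id. A NULL in a compared column never satisfies the condition.
Matched pairs: 34.
Total: 34 rows.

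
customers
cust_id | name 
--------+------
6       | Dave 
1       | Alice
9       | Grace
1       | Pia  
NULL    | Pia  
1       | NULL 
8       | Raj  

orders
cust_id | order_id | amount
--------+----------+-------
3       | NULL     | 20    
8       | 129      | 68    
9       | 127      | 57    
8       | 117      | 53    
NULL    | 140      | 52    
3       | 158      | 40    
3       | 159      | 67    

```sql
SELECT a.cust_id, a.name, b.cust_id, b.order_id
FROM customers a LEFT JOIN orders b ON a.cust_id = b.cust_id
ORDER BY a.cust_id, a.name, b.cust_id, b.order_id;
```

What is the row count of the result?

8

LEFT JOIN keeps every row from `customers`; unmatched rows get NULL for `orders`'s columns.
Matching on a.cust_id = b.cust_id. A NULL in a compared column never satisfies the condition.
Matched pairs: 3; unmatched a rows kept: 5.
Total: 3 matched + 5 padded = 8 rows.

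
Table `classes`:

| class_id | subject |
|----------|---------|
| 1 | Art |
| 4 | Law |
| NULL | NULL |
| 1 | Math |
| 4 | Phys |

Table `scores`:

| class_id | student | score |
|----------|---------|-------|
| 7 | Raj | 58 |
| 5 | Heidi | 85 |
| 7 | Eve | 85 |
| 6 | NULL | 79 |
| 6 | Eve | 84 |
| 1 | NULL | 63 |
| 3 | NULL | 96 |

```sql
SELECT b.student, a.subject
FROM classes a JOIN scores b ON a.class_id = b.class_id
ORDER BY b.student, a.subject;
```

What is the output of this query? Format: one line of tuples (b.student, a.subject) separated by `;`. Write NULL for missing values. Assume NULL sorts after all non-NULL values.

(NULL, Art); (NULL, Math)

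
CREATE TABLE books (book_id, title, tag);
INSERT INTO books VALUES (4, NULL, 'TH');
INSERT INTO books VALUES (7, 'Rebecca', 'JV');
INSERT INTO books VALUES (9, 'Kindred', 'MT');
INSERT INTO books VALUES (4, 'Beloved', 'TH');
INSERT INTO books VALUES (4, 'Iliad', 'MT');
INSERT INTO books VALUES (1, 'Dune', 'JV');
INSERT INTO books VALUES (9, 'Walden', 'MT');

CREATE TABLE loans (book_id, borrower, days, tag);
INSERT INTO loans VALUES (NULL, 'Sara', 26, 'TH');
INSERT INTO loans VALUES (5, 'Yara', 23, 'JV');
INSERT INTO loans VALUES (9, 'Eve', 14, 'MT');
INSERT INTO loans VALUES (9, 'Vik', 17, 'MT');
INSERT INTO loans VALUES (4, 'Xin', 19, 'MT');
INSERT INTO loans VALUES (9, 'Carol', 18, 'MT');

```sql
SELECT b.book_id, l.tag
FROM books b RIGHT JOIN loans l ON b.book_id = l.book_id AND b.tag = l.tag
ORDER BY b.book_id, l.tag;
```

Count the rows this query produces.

9

RIGHT JOIN keeps every row from `loans`; unmatched rows get NULL for `books`'s columns.
Matching on b.book_id = l.book_id AND b.tag = l.tag. A NULL in a compared column never satisfies the condition.
- b[0] book_id=4, tag=TH → no match.
- b[1] book_id=7, tag=JV → no match.
- b[2] book_id=9, tag=MT → 3 match(es) in l → 3 row(s).
- b[3] book_id=4, tag=TH → no match.
- b[4] book_id=4, tag=MT → 1 match(es) in l → 1 row(s).
- b[5] book_id=1, tag=JV → no match.
- b[6] book_id=9, tag=MT → 3 match(es) in l → 3 row(s).
- 2 l row(s) had no b match → kept, b columns NULL.
Total: 7 matched + 2 padded = 9 rows.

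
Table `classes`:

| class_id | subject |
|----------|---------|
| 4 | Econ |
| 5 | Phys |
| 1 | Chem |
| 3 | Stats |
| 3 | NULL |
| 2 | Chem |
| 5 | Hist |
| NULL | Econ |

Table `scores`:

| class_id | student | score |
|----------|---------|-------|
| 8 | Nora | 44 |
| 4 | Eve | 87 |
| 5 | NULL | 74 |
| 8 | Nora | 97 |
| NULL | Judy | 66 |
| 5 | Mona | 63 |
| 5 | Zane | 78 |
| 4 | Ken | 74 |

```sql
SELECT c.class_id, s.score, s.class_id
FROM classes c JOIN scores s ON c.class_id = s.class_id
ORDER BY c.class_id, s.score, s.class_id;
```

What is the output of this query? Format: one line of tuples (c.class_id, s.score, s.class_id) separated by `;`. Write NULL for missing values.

(4, 74, 4); (4, 87, 4); (5, 63, 5); (5, 63, 5); (5, 74, 5); (5, 74, 5); (5, 78, 5); (5, 78, 5)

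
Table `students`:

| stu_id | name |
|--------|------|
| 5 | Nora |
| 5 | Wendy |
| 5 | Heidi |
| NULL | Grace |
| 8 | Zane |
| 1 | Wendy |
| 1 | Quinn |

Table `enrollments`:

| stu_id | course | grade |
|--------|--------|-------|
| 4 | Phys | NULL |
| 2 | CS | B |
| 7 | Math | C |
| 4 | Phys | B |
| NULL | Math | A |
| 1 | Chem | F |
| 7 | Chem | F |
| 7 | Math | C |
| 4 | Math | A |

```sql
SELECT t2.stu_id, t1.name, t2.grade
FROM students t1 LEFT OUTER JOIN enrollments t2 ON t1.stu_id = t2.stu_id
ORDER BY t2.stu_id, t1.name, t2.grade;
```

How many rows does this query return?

LEFT JOIN keeps every row from `students`; unmatched rows get NULL for `enrollments`'s columns.
Matching on t1.stu_id = t2.stu_id. A NULL in a compared column never satisfies the condition.
- t1[0] stu_id=5 → no match; kept with NULLs on the t2 side.
- t1[1] stu_id=5 → no match; kept with NULLs on the t2 side.
- t1[2] stu_id=5 → no match; kept with NULLs on the t2 side.
- t1[3] stu_id=NULL → no match; kept with NULLs on the t2 side.
- t1[4] stu_id=8 → no match; kept with NULLs on the t2 side.
- t1[5] stu_id=1 → 1 match(es) in t2 → 1 row(s).
- t1[6] stu_id=1 → 1 match(es) in t2 → 1 row(s).
Total: 2 matched + 5 padded = 7 rows.

7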